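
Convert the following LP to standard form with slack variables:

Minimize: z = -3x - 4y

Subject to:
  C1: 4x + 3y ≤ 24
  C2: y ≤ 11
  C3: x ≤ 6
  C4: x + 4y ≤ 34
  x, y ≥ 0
min z = -3x - 4y

s.t.
  4x + 3y + s1 = 24
  y + s2 = 11
  x + s3 = 6
  x + 4y + s4 = 34
  x, y, s1, s2, s3, s4 ≥ 0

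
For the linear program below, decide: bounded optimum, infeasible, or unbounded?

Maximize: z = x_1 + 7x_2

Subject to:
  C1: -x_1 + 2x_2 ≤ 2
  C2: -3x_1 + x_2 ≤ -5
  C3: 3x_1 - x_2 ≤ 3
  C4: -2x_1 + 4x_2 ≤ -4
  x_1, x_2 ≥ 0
C3 requires 3x_1 - x_2 ≤ 3, while C2 (-3x_1 + x_2 ≤ -5) is equivalent to 3x_1 - x_2 ≥ 5. Together they would need 5 ≤ 3x_1 - x_2 ≤ 3, which is impossible since 5 > 3. No point satisfies all constraints.

Infeasible: no point satisfies all constraints simultaneously.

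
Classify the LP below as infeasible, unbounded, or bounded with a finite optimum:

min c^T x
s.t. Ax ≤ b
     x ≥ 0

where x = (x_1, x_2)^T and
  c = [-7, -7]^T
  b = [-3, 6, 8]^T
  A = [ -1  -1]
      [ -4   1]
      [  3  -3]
Feasible point: (0, 3) satisfies every constraint, so the LP is feasible.
Direction d = (1, 1): for each constraint row a, a·d ≤ 0 —
  (-1)(1) + (-1)(1) = -2 ≤ 0
  (-4)(1) + (1)(1) = -3 ≤ 0
  (3)(1) + (-3)(1) = 0 ≤ 0
and d ≥ 0, so (0, 3) + t·d stays feasible for every t ≥ 0. Along this ray z = -7x_1 - 7x_2 changes by -14 per unit t, so z → −∞.

Unbounded — the objective can decrease without bound over the feasible region.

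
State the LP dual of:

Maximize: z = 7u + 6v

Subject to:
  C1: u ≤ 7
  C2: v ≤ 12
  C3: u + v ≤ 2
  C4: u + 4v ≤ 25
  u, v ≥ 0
Minimize: z = 7y1 + 12y2 + 2y3 + 25y4

Subject to:
  C1: -y1 - y3 - y4 ≤ -7
  C2: -y2 - y3 - 4y4 ≤ -6
  y1, y2, y3, y4 ≥ 0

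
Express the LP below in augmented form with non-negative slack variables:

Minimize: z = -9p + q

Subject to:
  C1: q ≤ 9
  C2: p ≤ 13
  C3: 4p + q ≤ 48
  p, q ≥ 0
min z = -9p + q

s.t.
  q + s1 = 9
  p + s2 = 13
  4p + q + s3 = 48
  p, q, s1, s2, s3 ≥ 0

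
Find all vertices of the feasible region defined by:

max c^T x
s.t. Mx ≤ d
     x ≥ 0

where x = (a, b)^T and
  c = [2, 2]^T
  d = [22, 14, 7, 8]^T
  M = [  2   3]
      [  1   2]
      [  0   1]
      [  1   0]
Each vertex is the intersection of two constraint boundaries that also satisfies all remaining constraints:
  a = 0 and b = 0 → (0, 0)
  a = 8 and b = 0 → (8, 0)
  2a + 3b = 22 and a = 8 → (8, 2)
  2a + 3b = 22 and a + 2b = 14 → (2, 6)
  a + 2b = 14 and b = 7 → (0, 7)

Vertices: (0, 0), (8, 0), (8, 2), (2, 6), (0, 7)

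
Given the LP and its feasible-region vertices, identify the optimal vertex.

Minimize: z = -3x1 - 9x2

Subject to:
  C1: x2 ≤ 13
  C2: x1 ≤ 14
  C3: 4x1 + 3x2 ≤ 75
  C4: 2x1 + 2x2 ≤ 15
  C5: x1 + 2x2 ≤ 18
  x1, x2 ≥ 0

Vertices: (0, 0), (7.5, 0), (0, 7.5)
Evaluating z = -3x1 - 9x2 at each vertex:
  (0, 0): z = 0
  (7.5, 0): z = -22.5
  (0, 7.5): z = -67.5

The smallest value is z = -67.5, attained at (0, 7.5).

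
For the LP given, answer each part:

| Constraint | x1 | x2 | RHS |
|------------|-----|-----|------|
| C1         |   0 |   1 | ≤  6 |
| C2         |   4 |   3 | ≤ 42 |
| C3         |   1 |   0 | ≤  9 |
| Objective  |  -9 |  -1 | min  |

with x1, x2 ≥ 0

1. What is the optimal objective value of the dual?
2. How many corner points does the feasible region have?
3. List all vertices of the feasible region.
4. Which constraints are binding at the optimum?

1. -83 (by strong duality, equal to the primal optimum)
2. 5
3. (0, 0), (9, 0), (9, 2), (6, 6), (0, 6)
4. C2, C3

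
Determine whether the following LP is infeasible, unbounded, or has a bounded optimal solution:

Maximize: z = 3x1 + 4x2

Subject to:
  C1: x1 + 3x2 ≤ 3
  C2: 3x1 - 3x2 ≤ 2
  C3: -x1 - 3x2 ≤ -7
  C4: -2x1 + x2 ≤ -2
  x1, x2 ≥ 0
C1 requires x1 + 3x2 ≤ 3, while C3 (-x1 - 3x2 ≤ -7) is equivalent to x1 + 3x2 ≥ 7. Together they would need 7 ≤ x1 + 3x2 ≤ 3, which is impossible since 7 > 3. No point satisfies all constraints.

Infeasible: no point satisfies all constraints simultaneously.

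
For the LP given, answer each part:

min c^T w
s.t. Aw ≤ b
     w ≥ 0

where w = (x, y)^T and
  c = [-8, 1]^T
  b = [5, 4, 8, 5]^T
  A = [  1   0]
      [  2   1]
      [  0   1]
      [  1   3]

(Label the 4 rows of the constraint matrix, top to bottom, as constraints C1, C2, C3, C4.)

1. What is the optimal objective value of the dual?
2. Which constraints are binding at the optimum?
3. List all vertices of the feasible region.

1. -16 (by strong duality, equal to the primal optimum)
2. C2, y ≥ 0
3. (0, 0), (2, 0), (1.4, 1.2), (0, 1.667)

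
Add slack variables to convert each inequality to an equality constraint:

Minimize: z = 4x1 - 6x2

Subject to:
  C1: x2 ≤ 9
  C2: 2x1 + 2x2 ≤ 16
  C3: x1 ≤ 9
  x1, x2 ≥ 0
min z = 4x1 - 6x2

s.t.
  x2 + s1 = 9
  2x1 + 2x2 + s2 = 16
  x1 + s3 = 9
  x1, x2, s1, s2, s3 ≥ 0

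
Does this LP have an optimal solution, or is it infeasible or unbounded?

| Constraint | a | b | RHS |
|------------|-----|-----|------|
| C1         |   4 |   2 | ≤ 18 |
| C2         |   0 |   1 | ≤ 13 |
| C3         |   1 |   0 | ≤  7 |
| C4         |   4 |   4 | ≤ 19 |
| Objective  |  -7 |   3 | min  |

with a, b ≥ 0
The point (4.5, 0) satisfies every constraint, so the LP is feasible; the constraints give a ≤ 7 and b ≤ 13, which with a, b ≥ 0 keep the feasible region inside a bounded box. A feasible, bounded LP attains a finite optimum at a vertex.

Evaluating z = -7a + 3b at each vertex:
  (0, 0): z = 0
  (4.5, 0): z = -31.5
  (4.25, 0.5): z = -28.25
  (0, 4.75): z = 14.25

Bounded optimum: z* = -31.5 at (4.5, 0).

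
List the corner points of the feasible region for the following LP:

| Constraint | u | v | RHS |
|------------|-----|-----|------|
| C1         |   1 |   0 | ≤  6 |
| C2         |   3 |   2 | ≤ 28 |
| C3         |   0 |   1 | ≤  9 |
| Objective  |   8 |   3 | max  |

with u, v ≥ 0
Each vertex is the intersection of two constraint boundaries that also satisfies all remaining constraints:
  u = 0 and v = 0 → (0, 0)
  u = 6 and v = 0 → (6, 0)
  u = 6 and 3u + 2v = 28 → (6, 5)
  3u + 2v = 28 and v = 9 → (3.333, 9)
  v = 9 and u = 0 → (0, 9)

Vertices: (0, 0), (6, 0), (6, 5), (3.333, 9), (0, 9)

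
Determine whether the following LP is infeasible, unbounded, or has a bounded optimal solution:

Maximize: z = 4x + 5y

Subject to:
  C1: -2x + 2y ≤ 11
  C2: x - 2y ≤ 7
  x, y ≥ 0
Feasible point: (0, 0) satisfies every constraint, so the LP is feasible.
Direction d = (1, 1): for each constraint row a, a·d ≤ 0 —
  (-2)(1) + (2)(1) = 0 ≤ 0
  (1)(1) + (-2)(1) = -1 ≤ 0
and d ≥ 0, so (0, 0) + t·d stays feasible for every t ≥ 0. Along this ray z = 4x + 5y changes by 9 per unit t, so z → +∞.

Unbounded — the objective can increase without bound over the feasible region.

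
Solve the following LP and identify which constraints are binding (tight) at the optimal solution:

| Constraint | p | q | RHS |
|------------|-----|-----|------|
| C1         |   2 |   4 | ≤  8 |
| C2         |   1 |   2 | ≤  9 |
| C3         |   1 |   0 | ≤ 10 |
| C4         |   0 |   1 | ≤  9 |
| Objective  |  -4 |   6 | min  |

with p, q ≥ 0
Optimal: p = 4, q = 0
Slack at optimum:
  C1: slack = 0 (binding)
  C2: slack = 5
  C3: slack = 6
  C4: slack = 9
  p ≥ 0: p = 4
  q ≥ 0: q = 0 (binding)
Binding constraints: C1, q ≥ 0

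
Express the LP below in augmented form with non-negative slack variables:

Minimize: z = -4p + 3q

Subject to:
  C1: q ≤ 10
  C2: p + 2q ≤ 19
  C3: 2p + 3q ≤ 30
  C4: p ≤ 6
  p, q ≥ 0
min z = -4p + 3q

s.t.
  q + s1 = 10
  p + 2q + s2 = 19
  2p + 3q + s3 = 30
  p + s4 = 6
  p, q, s1, s2, s3, s4 ≥ 0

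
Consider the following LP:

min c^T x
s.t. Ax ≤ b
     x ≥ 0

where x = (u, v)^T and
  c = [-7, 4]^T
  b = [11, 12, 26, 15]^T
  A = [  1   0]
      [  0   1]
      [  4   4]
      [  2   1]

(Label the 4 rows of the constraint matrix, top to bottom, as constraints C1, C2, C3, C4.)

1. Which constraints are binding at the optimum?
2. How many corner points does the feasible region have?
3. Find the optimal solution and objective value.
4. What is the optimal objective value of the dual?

1. C3, v ≥ 0
2. 3
3. u = 6.5, v = 0, z = -45.5
4. -45.5 (by strong duality, equal to the primal optimum)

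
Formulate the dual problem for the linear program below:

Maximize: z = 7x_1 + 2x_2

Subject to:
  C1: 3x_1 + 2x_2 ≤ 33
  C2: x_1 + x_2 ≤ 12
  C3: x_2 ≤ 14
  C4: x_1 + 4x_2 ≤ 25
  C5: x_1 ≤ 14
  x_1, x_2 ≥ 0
Minimize: z = 33y1 + 12y2 + 14y3 + 25y4 + 14y5

Subject to:
  C1: -3y1 - y2 - y4 - y5 ≤ -7
  C2: -2y1 - y2 - y3 - 4y4 ≤ -2
  y1, y2, y3, y4, y5 ≥ 0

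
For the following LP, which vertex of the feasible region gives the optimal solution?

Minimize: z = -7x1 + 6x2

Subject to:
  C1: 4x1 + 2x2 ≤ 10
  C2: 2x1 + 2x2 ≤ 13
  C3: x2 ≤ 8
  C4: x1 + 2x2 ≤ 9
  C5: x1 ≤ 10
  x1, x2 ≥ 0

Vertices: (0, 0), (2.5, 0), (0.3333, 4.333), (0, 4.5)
Evaluating z = -7x1 + 6x2 at each vertex:
  (0, 0): z = 0
  (2.5, 0): z = -17.5
  (0.3333, 4.333): z = 23.67
  (0, 4.5): z = 27

The smallest value is z = -17.5, attained at (2.5, 0).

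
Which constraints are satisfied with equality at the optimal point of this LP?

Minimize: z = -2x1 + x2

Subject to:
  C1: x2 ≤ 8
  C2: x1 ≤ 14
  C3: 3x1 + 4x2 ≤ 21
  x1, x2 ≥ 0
Optimal: x1 = 7, x2 = 0
Slack at optimum:
  C1: slack = 8
  C2: slack = 7
  C3: slack = 0 (binding)
  x1 ≥ 0: x1 = 7
  x2 ≥ 0: x2 = 0 (binding)
Binding constraints: C3, x2 ≥ 0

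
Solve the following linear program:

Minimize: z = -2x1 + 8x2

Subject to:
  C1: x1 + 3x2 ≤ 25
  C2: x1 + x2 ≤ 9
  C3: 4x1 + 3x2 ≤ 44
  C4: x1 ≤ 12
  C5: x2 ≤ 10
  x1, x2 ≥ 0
Each vertex is the intersection of two constraint boundaries that also satisfies all remaining constraints:
  x1 = 0 and x2 = 0 → (0, 0)
  x1 + x2 = 9 and x2 = 0 → (9, 0)
  x1 + 3x2 = 25 and x1 + x2 = 9 → (1, 8)
  x1 + 3x2 = 25 and x1 = 0 → (0, 8.333)

Evaluating z = -2x1 + 8x2 at each vertex:
  (0, 0): z = 0
  (9, 0): z = -18
  (1, 8): z = 62
  (0, 8.333): z = 66.67

The minimum is at (9, 0) with z = -18.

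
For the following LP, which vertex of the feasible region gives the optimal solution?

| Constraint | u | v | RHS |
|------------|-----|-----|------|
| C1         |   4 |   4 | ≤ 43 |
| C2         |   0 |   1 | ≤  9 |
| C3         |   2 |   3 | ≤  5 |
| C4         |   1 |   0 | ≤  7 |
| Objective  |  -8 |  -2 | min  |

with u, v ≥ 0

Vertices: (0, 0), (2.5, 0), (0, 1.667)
(2.5, 0) with z = -20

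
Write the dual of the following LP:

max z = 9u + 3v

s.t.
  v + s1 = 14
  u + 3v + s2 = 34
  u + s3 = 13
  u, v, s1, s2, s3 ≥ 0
Minimize: z = 14y1 + 34y2 + 13y3

Subject to:
  C1: -y2 - y3 ≤ -9
  C2: -y1 - 3y2 ≤ -3
  y1, y2, y3 ≥ 0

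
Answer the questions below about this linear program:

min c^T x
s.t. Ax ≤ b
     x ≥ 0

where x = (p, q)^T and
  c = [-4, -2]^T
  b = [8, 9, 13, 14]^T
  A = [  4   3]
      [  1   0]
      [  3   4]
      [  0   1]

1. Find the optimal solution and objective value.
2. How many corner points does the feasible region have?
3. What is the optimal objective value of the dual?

1. p = 2, q = 0, z = -8
2. 3
3. -8 (by strong duality, equal to the primal optimum)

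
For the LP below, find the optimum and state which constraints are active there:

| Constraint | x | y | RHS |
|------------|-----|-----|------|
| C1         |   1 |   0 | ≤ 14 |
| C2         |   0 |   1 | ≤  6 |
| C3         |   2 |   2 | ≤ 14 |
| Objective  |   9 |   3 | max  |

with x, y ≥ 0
Optimal: x = 7, y = 0
Slack at optimum:
  C1: slack = 7
  C2: slack = 6
  C3: slack = 0 (binding)
  x ≥ 0: x = 7
  y ≥ 0: y = 0 (binding)
Binding constraints: C3, y ≥ 0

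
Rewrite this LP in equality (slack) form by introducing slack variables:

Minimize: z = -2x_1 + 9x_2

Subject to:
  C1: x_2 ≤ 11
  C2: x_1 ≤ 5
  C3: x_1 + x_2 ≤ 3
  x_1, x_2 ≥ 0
min z = -2x_1 + 9x_2

s.t.
  x_2 + s1 = 11
  x_1 + s2 = 5
  x_1 + x_2 + s3 = 3
  x_1, x_2, s1, s2, s3 ≥ 0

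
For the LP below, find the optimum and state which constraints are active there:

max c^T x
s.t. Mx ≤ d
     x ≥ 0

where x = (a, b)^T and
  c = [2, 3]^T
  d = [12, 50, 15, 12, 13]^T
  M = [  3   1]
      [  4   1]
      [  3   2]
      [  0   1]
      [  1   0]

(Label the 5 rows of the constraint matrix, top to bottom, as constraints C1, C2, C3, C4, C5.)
Optimal: a = 0, b = 7.5
Slack at optimum:
  C1: slack = 4.5
  C2: slack = 42.5
  C3: slack = 0 (binding)
  C4: slack = 4.5
  C5: slack = 13
  a ≥ 0: a = 0 (binding)
  b ≥ 0: b = 7.5
Binding constraints: C3, a ≥ 0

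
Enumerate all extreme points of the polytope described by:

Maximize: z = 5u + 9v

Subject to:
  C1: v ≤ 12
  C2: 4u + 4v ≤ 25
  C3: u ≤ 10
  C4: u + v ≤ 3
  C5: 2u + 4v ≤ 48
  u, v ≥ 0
Each vertex is the intersection of two constraint boundaries that also satisfies all remaining constraints:
  u = 0 and v = 0 → (0, 0)
  u + v = 3 and v = 0 → (3, 0)
  u + v = 3 and u = 0 → (0, 3)

Vertices: (0, 0), (3, 0), (0, 3)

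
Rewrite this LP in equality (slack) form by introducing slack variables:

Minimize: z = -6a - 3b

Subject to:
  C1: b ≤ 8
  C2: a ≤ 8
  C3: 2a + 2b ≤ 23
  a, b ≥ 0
min z = -6a - 3b

s.t.
  b + s1 = 8
  a + s2 = 8
  2a + 2b + s3 = 23
  a, b, s1, s2, s3 ≥ 0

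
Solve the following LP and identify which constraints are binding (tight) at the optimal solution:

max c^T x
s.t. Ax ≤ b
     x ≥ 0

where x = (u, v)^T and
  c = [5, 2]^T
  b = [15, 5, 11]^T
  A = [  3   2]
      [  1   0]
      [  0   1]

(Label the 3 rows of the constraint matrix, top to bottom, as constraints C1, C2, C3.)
Optimal: u = 5, v = 0
Binding: C1, C2, v ≥ 0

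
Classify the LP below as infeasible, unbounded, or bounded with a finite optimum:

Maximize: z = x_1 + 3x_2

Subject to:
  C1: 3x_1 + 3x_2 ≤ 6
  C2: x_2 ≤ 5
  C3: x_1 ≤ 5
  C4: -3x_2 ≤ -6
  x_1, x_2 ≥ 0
The point (0, 2) satisfies every constraint, so the LP is feasible; the constraints give x_1 ≤ 5 and x_2 ≤ 5, which with x_1, x_2 ≥ 0 keep the feasible region inside a bounded box. A feasible, bounded LP attains a finite optimum at a vertex.

Bounded optimum: z* = 6 at (0, 2).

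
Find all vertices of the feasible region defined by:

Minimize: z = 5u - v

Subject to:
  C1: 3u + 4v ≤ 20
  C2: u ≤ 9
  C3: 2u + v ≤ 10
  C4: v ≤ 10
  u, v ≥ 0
Each vertex is the intersection of two constraint boundaries that also satisfies all remaining constraints:
  u = 0 and v = 0 → (0, 0)
  2u + v = 10 and v = 0 → (5, 0)
  3u + 4v = 20 and 2u + v = 10 → (4, 2)
  3u + 4v = 20 and u = 0 → (0, 5)

Vertices: (0, 0), (5, 0), (4, 2), (0, 5)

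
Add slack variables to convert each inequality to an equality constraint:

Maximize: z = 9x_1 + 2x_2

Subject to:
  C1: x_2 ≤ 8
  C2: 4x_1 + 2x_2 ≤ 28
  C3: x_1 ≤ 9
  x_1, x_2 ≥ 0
max z = 9x_1 + 2x_2

s.t.
  x_2 + s1 = 8
  4x_1 + 2x_2 + s2 = 28
  x_1 + s3 = 9
  x_1, x_2, s1, s2, s3 ≥ 0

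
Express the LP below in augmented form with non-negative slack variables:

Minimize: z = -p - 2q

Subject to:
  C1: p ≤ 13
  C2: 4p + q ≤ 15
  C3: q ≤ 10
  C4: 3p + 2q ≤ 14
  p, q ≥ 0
min z = -p - 2q

s.t.
  p + s1 = 13
  4p + q + s2 = 15
  q + s3 = 10
  3p + 2q + s4 = 14
  p, q, s1, s2, s3, s4 ≥ 0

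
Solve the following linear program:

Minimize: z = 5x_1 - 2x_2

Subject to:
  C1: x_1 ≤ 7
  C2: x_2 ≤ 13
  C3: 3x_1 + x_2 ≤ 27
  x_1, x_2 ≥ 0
x_1 = 0, x_2 = 13, z = -26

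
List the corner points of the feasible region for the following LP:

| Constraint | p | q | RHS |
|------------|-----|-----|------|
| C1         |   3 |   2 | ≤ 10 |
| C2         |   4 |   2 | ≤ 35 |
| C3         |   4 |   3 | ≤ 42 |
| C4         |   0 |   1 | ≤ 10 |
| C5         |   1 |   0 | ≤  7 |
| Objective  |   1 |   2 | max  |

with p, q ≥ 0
Each vertex is the intersection of two constraint boundaries that also satisfies all remaining constraints:
  p = 0 and q = 0 → (0, 0)
  3p + 2q = 10 and q = 0 → (3.333, 0)
  3p + 2q = 10 and p = 0 → (0, 5)

Vertices: (0, 0), (3.333, 0), (0, 5)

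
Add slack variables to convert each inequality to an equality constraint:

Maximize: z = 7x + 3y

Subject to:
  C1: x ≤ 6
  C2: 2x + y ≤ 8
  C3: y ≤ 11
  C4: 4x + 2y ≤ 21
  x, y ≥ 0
max z = 7x + 3y

s.t.
  x + s1 = 6
  2x + y + s2 = 8
  y + s3 = 11
  4x + 2y + s4 = 21
  x, y, s1, s2, s3, s4 ≥ 0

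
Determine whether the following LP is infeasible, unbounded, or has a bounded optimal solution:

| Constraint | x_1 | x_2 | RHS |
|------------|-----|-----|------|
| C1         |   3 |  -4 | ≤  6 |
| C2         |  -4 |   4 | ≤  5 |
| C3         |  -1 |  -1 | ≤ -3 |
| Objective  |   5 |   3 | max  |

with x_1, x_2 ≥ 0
Feasible point: (1, 2) satisfies every constraint, so the LP is feasible.
Direction d = (1, 1): for each constraint row a, a·d ≤ 0 —
  (3)(1) + (-4)(1) = -1 ≤ 0
  (-4)(1) + (4)(1) = 0 ≤ 0
  (-1)(1) + (-1)(1) = -2 ≤ 0
and d ≥ 0, so (1, 2) + t·d stays feasible for every t ≥ 0. Along this ray z = 5x_1 + 3x_2 changes by 8 per unit t, so z → +∞.

Unbounded — the objective can increase without bound over the feasible region.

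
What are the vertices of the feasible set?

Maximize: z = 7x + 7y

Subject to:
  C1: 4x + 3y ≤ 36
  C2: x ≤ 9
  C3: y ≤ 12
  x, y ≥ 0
Each vertex is the intersection of two constraint boundaries that also satisfies all remaining constraints:
  x = 0 and y = 0 → (0, 0)
  4x + 3y = 36 and x = 9 → (9, 0)
  4x + 3y = 36 and y = 12 → (0, 12)

Vertices: (0, 0), (9, 0), (0, 12)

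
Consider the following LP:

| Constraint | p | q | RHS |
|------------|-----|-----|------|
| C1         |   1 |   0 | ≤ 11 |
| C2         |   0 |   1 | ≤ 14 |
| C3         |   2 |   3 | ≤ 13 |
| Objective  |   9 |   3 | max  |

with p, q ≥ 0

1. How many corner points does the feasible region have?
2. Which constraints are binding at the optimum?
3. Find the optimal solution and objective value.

1. 3
2. C3, q ≥ 0
3. p = 6.5, q = 0, z = 58.5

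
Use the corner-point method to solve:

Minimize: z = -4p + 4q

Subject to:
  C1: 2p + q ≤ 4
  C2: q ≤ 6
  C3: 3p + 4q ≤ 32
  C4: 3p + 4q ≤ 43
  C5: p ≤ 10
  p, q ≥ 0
Each vertex is the intersection of two constraint boundaries that also satisfies all remaining constraints:
  p = 0 and q = 0 → (0, 0)
  2p + q = 4 and q = 0 → (2, 0)
  2p + q = 4 and p = 0 → (0, 4)

Evaluating z = -4p + 4q at each vertex:
  (0, 0): z = 0
  (2, 0): z = -8
  (0, 4): z = 16

The minimum is at (2, 0) with z = -8.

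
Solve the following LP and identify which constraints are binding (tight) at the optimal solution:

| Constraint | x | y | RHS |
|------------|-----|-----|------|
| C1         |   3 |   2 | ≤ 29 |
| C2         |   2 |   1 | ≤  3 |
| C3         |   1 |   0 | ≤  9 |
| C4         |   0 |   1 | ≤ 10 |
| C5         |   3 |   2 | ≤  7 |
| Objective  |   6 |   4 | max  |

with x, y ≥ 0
Optimal: x = 0, y = 3
Binding: C2, x ≥ 0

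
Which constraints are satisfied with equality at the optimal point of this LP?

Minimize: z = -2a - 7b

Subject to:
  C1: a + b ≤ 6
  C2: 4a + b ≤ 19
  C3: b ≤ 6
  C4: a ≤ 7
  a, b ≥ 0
Optimal: a = 0, b = 6
Slack at optimum:
  C1: slack = 0 (binding)
  C2: slack = 13
  C3: slack = 0 (binding)
  C4: slack = 7
  a ≥ 0: a = 0 (binding)
  b ≥ 0: b = 6
Binding constraints: C1, C3, a ≥ 0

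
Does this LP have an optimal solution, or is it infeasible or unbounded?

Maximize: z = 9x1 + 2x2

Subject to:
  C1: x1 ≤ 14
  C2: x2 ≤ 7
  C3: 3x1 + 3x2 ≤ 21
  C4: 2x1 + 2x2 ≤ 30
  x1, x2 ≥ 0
The point (7, 0) satisfies every constraint, so the LP is feasible; the constraints give x1 ≤ 14 and x2 ≤ 7, which with x1, x2 ≥ 0 keep the feasible region inside a bounded box. A feasible, bounded LP attains a finite optimum at a vertex.

Evaluating z = 9x1 + 2x2 at each vertex:
  (0, 0): z = 0
  (7, 0): z = 63
  (0, 7): z = 14

The LP has an optimal solution: (7, 0) with z = 63.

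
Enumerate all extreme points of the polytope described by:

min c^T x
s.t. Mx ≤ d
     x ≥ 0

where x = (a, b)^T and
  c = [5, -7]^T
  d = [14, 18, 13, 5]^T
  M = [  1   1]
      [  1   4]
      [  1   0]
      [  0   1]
Each vertex is the intersection of two constraint boundaries that also satisfies all remaining constraints:
  a = 0 and b = 0 → (0, 0)
  a = 13 and b = 0 → (13, 0)
  a + b = 14 and a = 13 → (13, 1)
  a + b = 14 and a + 4b = 18 → (12.67, 1.333)
  a + 4b = 18 and a = 0 → (0, 4.5)

Vertices: (0, 0), (13, 0), (13, 1), (12.67, 1.333), (0, 4.5)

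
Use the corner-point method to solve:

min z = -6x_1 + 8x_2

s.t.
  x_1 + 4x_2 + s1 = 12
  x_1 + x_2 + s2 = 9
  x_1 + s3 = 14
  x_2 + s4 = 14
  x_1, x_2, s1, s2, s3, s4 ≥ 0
x_1 = 9, x_2 = 0, z = -54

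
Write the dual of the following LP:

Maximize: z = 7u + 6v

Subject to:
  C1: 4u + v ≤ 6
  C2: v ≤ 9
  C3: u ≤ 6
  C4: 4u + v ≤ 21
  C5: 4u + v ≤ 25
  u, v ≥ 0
Minimize: z = 6y1 + 9y2 + 6y3 + 21y4 + 25y5

Subject to:
  C1: -4y1 - y3 - 4y4 - 4y5 ≤ -7
  C2: -y1 - y2 - y4 - y5 ≤ -6
  y1, y2, y3, y4, y5 ≥ 0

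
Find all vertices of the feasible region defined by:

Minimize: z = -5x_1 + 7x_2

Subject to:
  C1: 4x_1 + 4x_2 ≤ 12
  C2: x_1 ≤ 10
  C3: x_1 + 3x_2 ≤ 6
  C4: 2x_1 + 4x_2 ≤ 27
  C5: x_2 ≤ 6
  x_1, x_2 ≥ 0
Each vertex is the intersection of two constraint boundaries that also satisfies all remaining constraints:
  x_1 = 0 and x_2 = 0 → (0, 0)
  4x_1 + 4x_2 = 12 and x_2 = 0 → (3, 0)
  4x_1 + 4x_2 = 12 and x_1 + 3x_2 = 6 → (1.5, 1.5)
  x_1 + 3x_2 = 6 and x_1 = 0 → (0, 2)

Vertices: (0, 0), (3, 0), (1.5, 1.5), (0, 2)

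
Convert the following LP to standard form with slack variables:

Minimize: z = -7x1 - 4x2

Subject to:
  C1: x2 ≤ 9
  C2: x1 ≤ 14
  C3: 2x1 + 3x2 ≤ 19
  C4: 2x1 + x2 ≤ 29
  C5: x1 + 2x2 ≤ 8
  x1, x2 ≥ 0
min z = -7x1 - 4x2

s.t.
  x2 + s1 = 9
  x1 + s2 = 14
  2x1 + 3x2 + s3 = 19
  2x1 + x2 + s4 = 29
  x1 + 2x2 + s5 = 8
  x1, x2, s1, s2, s3, s4, s5 ≥ 0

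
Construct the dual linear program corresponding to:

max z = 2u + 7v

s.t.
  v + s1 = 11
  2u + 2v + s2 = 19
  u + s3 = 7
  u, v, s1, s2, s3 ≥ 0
Minimize: z = 11y1 + 19y2 + 7y3

Subject to:
  C1: -2y2 - y3 ≤ -2
  C2: -y1 - 2y2 ≤ -7
  y1, y2, y3 ≥ 0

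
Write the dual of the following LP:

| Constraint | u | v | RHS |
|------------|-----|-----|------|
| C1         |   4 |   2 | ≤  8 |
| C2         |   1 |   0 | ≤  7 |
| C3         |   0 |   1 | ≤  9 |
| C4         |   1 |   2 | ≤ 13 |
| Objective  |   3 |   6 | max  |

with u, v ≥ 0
Minimize: z = 8y1 + 7y2 + 9y3 + 13y4

Subject to:
  C1: -4y1 - y2 - y4 ≤ -3
  C2: -2y1 - y3 - 2y4 ≤ -6
  y1, y2, y3, y4 ≥ 0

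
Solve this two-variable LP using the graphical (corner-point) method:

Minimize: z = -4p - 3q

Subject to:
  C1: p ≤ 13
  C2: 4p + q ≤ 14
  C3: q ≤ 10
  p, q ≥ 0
Each vertex is the intersection of two constraint boundaries that also satisfies all remaining constraints:
  p = 0 and q = 0 → (0, 0)
  4p + q = 14 and q = 0 → (3.5, 0)
  4p + q = 14 and q = 10 → (1, 10)
  q = 10 and p = 0 → (0, 10)

Evaluating z = -4p - 3q at each vertex:
  (0, 0): z = 0
  (3.5, 0): z = -14
  (1, 10): z = -34
  (0, 10): z = -30

The minimum is at (1, 10) with z = -34.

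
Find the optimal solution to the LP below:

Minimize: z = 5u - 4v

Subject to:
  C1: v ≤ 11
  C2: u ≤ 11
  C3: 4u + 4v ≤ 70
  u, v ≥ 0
u = 0, v = 11, z = -44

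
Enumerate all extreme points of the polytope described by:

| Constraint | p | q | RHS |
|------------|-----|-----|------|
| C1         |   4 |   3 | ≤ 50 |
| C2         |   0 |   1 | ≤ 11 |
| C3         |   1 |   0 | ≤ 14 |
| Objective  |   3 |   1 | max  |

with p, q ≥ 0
Each vertex is the intersection of two constraint boundaries that also satisfies all remaining constraints:
  p = 0 and q = 0 → (0, 0)
  4p + 3q = 50 and q = 0 → (12.5, 0)
  4p + 3q = 50 and q = 11 → (4.25, 11)
  q = 11 and p = 0 → (0, 11)

Vertices: (0, 0), (12.5, 0), (4.25, 11), (0, 11)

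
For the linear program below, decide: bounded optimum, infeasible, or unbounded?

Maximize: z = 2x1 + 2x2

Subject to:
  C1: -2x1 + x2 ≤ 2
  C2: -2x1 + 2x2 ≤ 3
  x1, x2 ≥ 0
Feasible point: (0, 0) satisfies every constraint, so the LP is feasible.
Direction d = (1, 0): for each constraint row a, a·d ≤ 0 —
  (-2)(1) + (1)(0) = -2 ≤ 0
  (-2)(1) + (2)(0) = -2 ≤ 0
and d ≥ 0, so (0, 0) + t·d stays feasible for every t ≥ 0. Along this ray z = 2x1 + 2x2 changes by 2 per unit t, so z → +∞.

The LP is unbounded; z can be made arbitrarily large.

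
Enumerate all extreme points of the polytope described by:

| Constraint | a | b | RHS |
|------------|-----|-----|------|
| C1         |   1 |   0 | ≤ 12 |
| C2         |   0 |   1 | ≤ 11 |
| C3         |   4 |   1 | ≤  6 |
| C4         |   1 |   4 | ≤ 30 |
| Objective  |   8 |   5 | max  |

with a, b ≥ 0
Each vertex is the intersection of two constraint boundaries that also satisfies all remaining constraints:
  a = 0 and b = 0 → (0, 0)
  4a + b = 6 and b = 0 → (1.5, 0)
  4a + b = 6 and a = 0 → (0, 6)

Vertices: (0, 0), (1.5, 0), (0, 6)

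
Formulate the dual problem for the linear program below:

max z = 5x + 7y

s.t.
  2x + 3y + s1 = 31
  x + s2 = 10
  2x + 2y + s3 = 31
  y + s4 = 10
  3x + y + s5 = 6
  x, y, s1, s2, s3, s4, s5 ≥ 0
Minimize: z = 31y1 + 10y2 + 31y3 + 10y4 + 6y5

Subject to:
  C1: -2y1 - y2 - 2y3 - 3y5 ≤ -5
  C2: -3y1 - 2y3 - y4 - y5 ≤ -7
  y1, y2, y3, y4, y5 ≥ 0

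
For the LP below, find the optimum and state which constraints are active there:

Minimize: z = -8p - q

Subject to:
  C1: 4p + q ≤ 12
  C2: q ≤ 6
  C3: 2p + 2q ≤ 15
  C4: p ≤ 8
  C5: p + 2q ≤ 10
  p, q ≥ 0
Optimal: p = 3, q = 0
Binding: C1, q ≥ 0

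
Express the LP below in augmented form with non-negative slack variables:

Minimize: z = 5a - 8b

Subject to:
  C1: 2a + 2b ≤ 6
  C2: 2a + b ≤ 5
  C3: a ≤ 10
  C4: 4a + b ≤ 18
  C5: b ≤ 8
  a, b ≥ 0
min z = 5a - 8b

s.t.
  2a + 2b + s1 = 6
  2a + b + s2 = 5
  a + s3 = 10
  4a + b + s4 = 18
  b + s5 = 8
  a, b, s1, s2, s3, s4, s5 ≥ 0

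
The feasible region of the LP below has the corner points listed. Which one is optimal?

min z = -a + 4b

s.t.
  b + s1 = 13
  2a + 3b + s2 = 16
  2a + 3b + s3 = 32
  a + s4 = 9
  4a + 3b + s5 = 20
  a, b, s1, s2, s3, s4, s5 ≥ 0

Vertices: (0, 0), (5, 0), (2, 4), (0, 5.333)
(5, 0) with z = -5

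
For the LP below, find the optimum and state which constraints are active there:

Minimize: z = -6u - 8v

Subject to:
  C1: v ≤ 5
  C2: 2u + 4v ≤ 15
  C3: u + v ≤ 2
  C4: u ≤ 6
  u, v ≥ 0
Optimal: u = 0, v = 2
Slack at optimum:
  C1: slack = 3
  C2: slack = 7
  C3: slack = 0 (binding)
  C4: slack = 6
  u ≥ 0: u = 0 (binding)
  v ≥ 0: v = 2
Binding constraints: C3, u ≥ 0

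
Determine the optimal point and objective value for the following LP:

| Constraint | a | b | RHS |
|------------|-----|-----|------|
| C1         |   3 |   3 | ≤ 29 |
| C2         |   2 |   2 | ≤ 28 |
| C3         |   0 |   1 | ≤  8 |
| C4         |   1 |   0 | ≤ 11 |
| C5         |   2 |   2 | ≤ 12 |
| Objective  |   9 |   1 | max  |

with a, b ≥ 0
a = 6, b = 0, z = 54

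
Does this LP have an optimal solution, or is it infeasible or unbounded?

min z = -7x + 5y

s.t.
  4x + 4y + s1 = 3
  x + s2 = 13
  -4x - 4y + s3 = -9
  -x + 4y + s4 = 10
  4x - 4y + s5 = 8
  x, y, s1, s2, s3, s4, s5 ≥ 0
The row 4x + 4y + s1 = 3 with s1 ≥ 0 requires 4x + 4y ≤ 3, while the row -4x - 4y + s3 = -9 with s3 ≥ 0 is equivalent to 4x + 4y ≥ 9. Together they would need 9 ≤ 4x + 4y ≤ 3, which is impossible since 9 > 3. No point satisfies all constraints.

The feasible region is empty; the LP is infeasible.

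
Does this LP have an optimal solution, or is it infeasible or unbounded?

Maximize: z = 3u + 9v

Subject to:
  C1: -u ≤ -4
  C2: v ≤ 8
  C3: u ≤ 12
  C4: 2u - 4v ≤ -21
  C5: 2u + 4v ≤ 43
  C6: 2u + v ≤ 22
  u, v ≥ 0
The point (5.5, 8) satisfies every constraint, so the LP is feasible; the constraints give u ≤ 12 and v ≤ 8, which with u, v ≥ 0 keep the feasible region inside a bounded box. A feasible, bounded LP attains a finite optimum at a vertex.

Feasible with finite optimum z* = 88.5 at (5.5, 8).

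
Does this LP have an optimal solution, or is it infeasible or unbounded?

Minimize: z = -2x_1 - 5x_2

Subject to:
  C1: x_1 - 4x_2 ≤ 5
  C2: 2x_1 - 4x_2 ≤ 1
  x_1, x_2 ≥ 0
Feasible point: (0, 0) satisfies every constraint, so the LP is feasible.
Direction d = (0, 1): for each constraint row a, a·d ≤ 0 —
  (1)(0) + (-4)(1) = -4 ≤ 0
  (2)(0) + (-4)(1) = -4 ≤ 0
and d ≥ 0, so (0, 0) + t·d stays feasible for every t ≥ 0. Along this ray z = -2x_1 - 5x_2 changes by -5 per unit t, so z → −∞.

The LP is unbounded; z can be made arbitrarily small.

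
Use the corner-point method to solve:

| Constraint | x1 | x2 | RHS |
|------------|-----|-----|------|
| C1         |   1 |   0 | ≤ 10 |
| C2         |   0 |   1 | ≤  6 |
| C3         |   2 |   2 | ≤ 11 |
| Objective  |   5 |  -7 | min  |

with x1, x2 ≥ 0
Each vertex is the intersection of two constraint boundaries that also satisfies all remaining constraints:
  x1 = 0 and x2 = 0 → (0, 0)
  2x1 + 2x2 = 11 and x2 = 0 → (5.5, 0)
  2x1 + 2x2 = 11 and x1 = 0 → (0, 5.5)

Evaluating z = 5x1 - 7x2 at each vertex:
  (0, 0): z = 0
  (5.5, 0): z = 27.5
  (0, 5.5): z = -38.5

The minimum is at (0, 5.5) with z = -38.5.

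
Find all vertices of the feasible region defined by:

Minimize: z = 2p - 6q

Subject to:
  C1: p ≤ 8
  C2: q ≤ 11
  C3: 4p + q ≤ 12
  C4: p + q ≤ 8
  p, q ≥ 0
Each vertex is the intersection of two constraint boundaries that also satisfies all remaining constraints:
  p = 0 and q = 0 → (0, 0)
  4p + q = 12 and q = 0 → (3, 0)
  4p + q = 12 and p + q = 8 → (1.333, 6.667)
  p + q = 8 and p = 0 → (0, 8)

Vertices: (0, 0), (3, 0), (1.333, 6.667), (0, 8)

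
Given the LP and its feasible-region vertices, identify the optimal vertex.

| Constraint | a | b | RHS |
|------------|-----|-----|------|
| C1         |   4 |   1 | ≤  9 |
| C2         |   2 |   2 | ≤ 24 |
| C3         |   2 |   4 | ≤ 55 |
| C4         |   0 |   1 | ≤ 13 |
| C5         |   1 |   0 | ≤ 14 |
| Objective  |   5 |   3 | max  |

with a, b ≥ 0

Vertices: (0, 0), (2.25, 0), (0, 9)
(0, 9) with z = 27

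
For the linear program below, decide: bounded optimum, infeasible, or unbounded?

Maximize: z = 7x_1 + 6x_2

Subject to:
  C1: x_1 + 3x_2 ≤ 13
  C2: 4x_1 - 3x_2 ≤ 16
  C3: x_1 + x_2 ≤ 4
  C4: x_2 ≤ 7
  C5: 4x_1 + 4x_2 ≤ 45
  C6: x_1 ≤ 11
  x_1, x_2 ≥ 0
The point (4, 0) satisfies every constraint, so the LP is feasible; the constraints give x_1 ≤ 11 and x_2 ≤ 7, which with x_1, x_2 ≥ 0 keep the feasible region inside a bounded box. A feasible, bounded LP attains a finite optimum at a vertex.

Evaluating z = 7x_1 + 6x_2 at each vertex:
  (0, 0): z = 0
  (4, 0): z = 28
  (0, 4): z = 24

Bounded optimum: z* = 28 at (4, 0).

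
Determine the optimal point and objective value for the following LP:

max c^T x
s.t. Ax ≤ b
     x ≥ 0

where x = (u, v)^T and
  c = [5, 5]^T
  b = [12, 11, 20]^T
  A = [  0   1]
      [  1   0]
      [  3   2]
Each vertex is the intersection of two constraint boundaries that also satisfies all remaining constraints:
  u = 0 and v = 0 → (0, 0)
  3u + 2v = 20 and v = 0 → (6.667, 0)
  3u + 2v = 20 and u = 0 → (0, 10)

Evaluating z = 5u + 5v at each vertex:
  (0, 0): z = 0
  (6.667, 0): z = 33.33
  (0, 10): z = 50

The maximum is at (0, 10) with z = 50.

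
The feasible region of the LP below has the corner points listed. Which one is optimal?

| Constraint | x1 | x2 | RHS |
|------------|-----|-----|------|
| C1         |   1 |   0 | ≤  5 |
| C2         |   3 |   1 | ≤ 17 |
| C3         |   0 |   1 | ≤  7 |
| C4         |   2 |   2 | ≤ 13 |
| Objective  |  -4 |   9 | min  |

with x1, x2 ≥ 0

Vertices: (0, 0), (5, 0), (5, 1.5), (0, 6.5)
Evaluating z = -4x1 + 9x2 at each vertex:
  (0, 0): z = 0
  (5, 0): z = -20
  (5, 1.5): z = -6.5
  (0, 6.5): z = 58.5

The smallest value is z = -20, attained at (5, 0).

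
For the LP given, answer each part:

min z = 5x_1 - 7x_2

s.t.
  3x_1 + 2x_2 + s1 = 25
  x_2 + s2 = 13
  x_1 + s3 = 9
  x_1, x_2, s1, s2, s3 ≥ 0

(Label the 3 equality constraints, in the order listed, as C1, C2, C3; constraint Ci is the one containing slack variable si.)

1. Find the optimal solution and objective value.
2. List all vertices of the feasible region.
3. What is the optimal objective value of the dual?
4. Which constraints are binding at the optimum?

1. x_1 = 0, x_2 = 12.5, z = -87.5
2. (0, 0), (8.333, 0), (0, 12.5)
3. -87.5 (by strong duality, equal to the primal optimum)
4. C1, x_1 ≥ 0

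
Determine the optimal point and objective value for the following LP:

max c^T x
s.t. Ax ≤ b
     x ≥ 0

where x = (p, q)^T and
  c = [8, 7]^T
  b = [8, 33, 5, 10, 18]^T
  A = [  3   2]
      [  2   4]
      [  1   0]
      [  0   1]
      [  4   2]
Each vertex is the intersection of two constraint boundaries that also satisfies all remaining constraints:
  p = 0 and q = 0 → (0, 0)
  3p + 2q = 8 and q = 0 → (2.667, 0)
  3p + 2q = 8 and p = 0 → (0, 4)

Evaluating z = 8p + 7q at each vertex:
  (0, 0): z = 0
  (2.667, 0): z = 21.33
  (0, 4): z = 28

The maximum is at (0, 4) with z = 28.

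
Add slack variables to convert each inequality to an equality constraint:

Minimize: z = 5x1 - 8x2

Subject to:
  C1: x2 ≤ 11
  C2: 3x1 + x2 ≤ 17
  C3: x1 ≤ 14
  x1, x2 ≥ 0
min z = 5x1 - 8x2

s.t.
  x2 + s1 = 11
  3x1 + x2 + s2 = 17
  x1 + s3 = 14
  x1, x2, s1, s2, s3 ≥ 0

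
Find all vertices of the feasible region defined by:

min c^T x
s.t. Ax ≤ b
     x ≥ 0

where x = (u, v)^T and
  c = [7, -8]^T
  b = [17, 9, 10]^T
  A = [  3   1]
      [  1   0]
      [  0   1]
Each vertex is the intersection of two constraint boundaries that also satisfies all remaining constraints:
  u = 0 and v = 0 → (0, 0)
  3u + v = 17 and v = 0 → (5.667, 0)
  3u + v = 17 and v = 10 → (2.333, 10)
  v = 10 and u = 0 → (0, 10)

Vertices: (0, 0), (5.667, 0), (2.333, 10), (0, 10)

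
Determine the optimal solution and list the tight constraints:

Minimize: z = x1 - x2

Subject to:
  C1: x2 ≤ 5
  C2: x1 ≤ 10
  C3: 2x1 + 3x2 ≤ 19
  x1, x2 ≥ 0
Optimal: x1 = 0, x2 = 5
Slack at optimum:
  C1: slack = 0 (binding)
  C2: slack = 10
  C3: slack = 4
  x1 ≥ 0: x1 = 0 (binding)
  x2 ≥ 0: x2 = 5
Binding constraints: C1, x1 ≥ 0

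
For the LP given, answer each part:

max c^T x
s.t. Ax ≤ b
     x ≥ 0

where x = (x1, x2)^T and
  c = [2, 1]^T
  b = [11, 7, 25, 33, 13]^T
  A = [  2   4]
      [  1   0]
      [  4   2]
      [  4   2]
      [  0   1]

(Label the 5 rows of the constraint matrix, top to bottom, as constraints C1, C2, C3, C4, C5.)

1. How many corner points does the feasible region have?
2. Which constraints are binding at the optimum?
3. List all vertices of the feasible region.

1. 3
2. C1, x2 ≥ 0
3. (0, 0), (5.5, 0), (0, 2.75)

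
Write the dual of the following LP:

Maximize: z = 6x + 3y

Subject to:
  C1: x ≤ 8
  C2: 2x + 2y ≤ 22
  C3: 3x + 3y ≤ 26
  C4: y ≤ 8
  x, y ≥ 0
Minimize: z = 8y1 + 22y2 + 26y3 + 8y4

Subject to:
  C1: -y1 - 2y2 - 3y3 ≤ -6
  C2: -2y2 - 3y3 - y4 ≤ -3
  y1, y2, y3, y4 ≥ 0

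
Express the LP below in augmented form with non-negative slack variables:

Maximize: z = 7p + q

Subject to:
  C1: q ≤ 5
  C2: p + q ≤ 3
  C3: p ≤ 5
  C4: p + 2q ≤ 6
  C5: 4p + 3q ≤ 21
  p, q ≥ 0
max z = 7p + q

s.t.
  q + s1 = 5
  p + q + s2 = 3
  p + s3 = 5
  p + 2q + s4 = 6
  4p + 3q + s5 = 21
  p, q, s1, s2, s3, s4, s5 ≥ 0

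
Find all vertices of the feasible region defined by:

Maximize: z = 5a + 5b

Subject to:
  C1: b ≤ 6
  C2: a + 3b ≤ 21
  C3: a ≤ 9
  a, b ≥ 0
Each vertex is the intersection of two constraint boundaries that also satisfies all remaining constraints:
  a = 0 and b = 0 → (0, 0)
  a = 9 and b = 0 → (9, 0)
  a + 3b = 21 and a = 9 → (9, 4)
  b = 6 and a + 3b = 21 → (3, 6)
  b = 6 and a = 0 → (0, 6)

Vertices: (0, 0), (9, 0), (9, 4), (3, 6), (0, 6)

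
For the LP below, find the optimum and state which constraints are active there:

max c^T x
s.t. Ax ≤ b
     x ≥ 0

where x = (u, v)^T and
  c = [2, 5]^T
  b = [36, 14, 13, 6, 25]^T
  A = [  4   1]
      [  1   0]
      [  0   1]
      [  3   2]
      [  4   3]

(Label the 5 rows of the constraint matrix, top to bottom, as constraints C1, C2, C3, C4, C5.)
Optimal: u = 0, v = 3
Slack at optimum:
  C1: slack = 33
  C2: slack = 14
  C3: slack = 10
  C4: slack = 0 (binding)
  C5: slack = 16
  u ≥ 0: u = 0 (binding)
  v ≥ 0: v = 3
Binding constraints: C4, u ≥ 0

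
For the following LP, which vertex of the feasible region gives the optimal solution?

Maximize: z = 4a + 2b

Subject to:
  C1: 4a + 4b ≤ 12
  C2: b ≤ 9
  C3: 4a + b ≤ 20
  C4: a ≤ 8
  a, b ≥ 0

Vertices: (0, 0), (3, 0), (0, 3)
Evaluating z = 4a + 2b at each vertex:
  (0, 0): z = 0
  (3, 0): z = 12
  (0, 3): z = 6

The largest value is z = 12, attained at (3, 0).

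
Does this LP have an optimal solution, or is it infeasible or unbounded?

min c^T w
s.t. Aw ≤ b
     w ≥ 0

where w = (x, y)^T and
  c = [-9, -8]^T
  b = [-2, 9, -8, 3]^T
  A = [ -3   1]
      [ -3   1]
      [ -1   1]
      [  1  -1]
One constraint requires x - y ≤ 3, while the constraint -x + y ≤ -8 is equivalent to x - y ≥ 8. Together they would need 8 ≤ x - y ≤ 3, which is impossible since 8 > 3. No point satisfies all constraints.

Infeasible — the constraint set is empty.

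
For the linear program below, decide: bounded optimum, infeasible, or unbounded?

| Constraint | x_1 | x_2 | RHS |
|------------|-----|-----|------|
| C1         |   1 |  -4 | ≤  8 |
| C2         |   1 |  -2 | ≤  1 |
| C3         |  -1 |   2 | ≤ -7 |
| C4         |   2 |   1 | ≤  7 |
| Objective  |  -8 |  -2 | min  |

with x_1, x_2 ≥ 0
C2 requires x_1 - 2x_2 ≤ 1, while C3 (-x_1 + 2x_2 ≤ -7) is equivalent to x_1 - 2x_2 ≥ 7. Together they would need 7 ≤ x_1 - 2x_2 ≤ 1, which is impossible since 7 > 1. No point satisfies all constraints.

Infeasible: no point satisfies all constraints simultaneously.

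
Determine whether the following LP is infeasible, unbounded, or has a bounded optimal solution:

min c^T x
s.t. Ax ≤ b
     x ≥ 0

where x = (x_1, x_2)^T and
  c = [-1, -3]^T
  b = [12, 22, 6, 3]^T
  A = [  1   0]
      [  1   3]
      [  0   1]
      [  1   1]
The point (0, 3) satisfies every constraint, so the LP is feasible; the constraints give x_1 ≤ 12 and x_2 ≤ 6, which with x_1, x_2 ≥ 0 keep the feasible region inside a bounded box. A feasible, bounded LP attains a finite optimum at a vertex.

Evaluating z = -x_1 - 3x_2 at each vertex:
  (0, 0): z = 0
  (3, 0): z = -3
  (0, 3): z = -9

Feasible with finite optimum z* = -9 at (0, 3).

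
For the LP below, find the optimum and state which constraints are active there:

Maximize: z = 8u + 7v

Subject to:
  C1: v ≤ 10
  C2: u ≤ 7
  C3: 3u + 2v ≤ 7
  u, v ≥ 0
Optimal: u = 0, v = 3.5
Binding: C3, u ≥ 0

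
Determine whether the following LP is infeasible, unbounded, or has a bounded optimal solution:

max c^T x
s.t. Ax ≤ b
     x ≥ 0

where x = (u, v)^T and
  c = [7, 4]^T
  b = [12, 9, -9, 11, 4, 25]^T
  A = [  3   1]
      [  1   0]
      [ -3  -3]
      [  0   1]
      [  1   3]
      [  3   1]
The point (4, 0) satisfies every constraint, so the LP is feasible; the constraints give u ≤ 9 and v ≤ 11, which with u, v ≥ 0 keep the feasible region inside a bounded box. A feasible, bounded LP attains a finite optimum at a vertex.

Evaluating z = 7u + 4v at each vertex:
  (3, 0): z = 21
  (4, 0): z = 28
  (2.5, 0.5): z = 19.5

Bounded optimum: z* = 28 at (4, 0).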